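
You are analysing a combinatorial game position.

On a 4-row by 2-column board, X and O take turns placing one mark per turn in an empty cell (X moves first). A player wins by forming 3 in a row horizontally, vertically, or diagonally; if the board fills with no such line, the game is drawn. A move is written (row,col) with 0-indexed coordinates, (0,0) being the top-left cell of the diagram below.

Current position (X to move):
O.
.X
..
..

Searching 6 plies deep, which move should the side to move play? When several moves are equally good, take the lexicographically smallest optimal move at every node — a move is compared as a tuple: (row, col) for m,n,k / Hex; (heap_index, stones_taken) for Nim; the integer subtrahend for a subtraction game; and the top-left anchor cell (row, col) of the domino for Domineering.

ply 1, X at O./.X/../.. | (0,1)=+0→OX/.X/../..; (1,0)=+0→O./XX/../..; (2,0)=+0→O./.X/X./..; (2,1)=+1→O./.X/.X/..*; (3,0)=+0→O./.X/../X.; (3,1)=+0→O./.X/../.X
ply 2, O at O./.X/.X/.. | (0,1)=-1→OO/.X/.X/..*; (1,0)=-1→O./OX/.X/..; (2,0)=-1→O./.X/OX/..; (3,0)=-1→O./.X/.X/O.; (3,1)=-1→O./.X/.X/.O
ply 3, X at OO/.X/.X/.. | (1,0)=+0→OO/XX/.X/..; (2,0)=+0→OO/.X/XX/..; (3,0)=+0→OO/.X/.X/X.; (3,1)=+1→OO/.X/.X/.X*
ply 4: OO/.X/.X/.X is terminal -1 (O); from O./.X/../.. depth 6

X's best at [O./.X/../..]: (2,1)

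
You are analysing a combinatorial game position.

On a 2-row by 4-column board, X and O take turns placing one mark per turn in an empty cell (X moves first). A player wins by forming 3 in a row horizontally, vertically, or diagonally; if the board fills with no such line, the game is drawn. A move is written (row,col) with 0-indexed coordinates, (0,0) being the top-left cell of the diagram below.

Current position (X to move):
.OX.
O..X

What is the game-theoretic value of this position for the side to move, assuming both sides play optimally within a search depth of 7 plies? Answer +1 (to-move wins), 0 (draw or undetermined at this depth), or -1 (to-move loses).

p1 X@[.OX./O..X]: (0,0)[XOX./O..X]+0* (0,3)[.OXX/O..X]+0 (1,1)[.OX./OX.X]+0 (1,2)[.OX./O.XX]+0
p2 O@[XOX./O..X]: (0,3)[XOXO/O..X]+0* (1,1)[XOX./OO.X]+0 (1,2)[XOX./O.OX]+0
p3 X@[XOXO/O..X]: (1,1)[XOXO/OX.X]+0* (1,2)[XOXO/O.XX]+0
p4 O@[XOXO/OX.X]: (1,2)[XOXO/OXOX]+0*
p5 X@[XOXO/OXOX] terminal +0; root [.OX./O..X] d7

value(.OX./O..X, X) = 0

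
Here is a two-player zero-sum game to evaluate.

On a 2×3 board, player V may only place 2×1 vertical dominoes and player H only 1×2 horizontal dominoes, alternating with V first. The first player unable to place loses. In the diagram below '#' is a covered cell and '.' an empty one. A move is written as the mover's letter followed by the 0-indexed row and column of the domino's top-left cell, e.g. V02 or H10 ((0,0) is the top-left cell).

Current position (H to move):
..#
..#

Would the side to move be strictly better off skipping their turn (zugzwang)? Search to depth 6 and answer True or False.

zugzwang(..#/..#, H) = False

p1 H@[..#/..#]: H00[###/..#]+1* H10[..#/###]+1
p2 V@[###/..#] terminal -1; root [..#/..#] d6
suppose H passes — search the same position with V to move:
pass> p1 V@[..#/..#]: V00[#.#/#.#]+1* V01[.##/.##]+1
pass> p2 H@[#.#/#.#] terminal -1; root [..#/..#] d6
for H: play +1, pass -1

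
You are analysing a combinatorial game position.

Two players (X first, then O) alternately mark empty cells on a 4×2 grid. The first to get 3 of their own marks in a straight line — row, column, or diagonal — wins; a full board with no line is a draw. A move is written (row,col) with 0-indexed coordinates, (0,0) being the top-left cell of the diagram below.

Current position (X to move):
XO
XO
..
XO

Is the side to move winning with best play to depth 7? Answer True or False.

X winning at [XO/XO/../XO]: True

ply 1, X at XO/XO/../XO | (2,0)=+1→XO/XO/X./XO*; (2,1)=+0→XO/XO/.X/XO
ply 2: XO/XO/X./XO is terminal -1 (O); from XO/XO/../XO depth 7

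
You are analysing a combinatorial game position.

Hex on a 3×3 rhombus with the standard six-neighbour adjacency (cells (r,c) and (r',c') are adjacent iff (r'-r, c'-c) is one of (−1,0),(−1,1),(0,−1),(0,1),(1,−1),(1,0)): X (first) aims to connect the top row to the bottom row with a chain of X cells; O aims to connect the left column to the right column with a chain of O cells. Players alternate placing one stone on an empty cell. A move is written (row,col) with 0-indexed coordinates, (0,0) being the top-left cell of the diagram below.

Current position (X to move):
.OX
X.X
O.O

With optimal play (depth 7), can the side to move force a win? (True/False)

p1 X@[.OX/X.X/O.O]: (0,0)[XOX/X.X/O.O]-1 (1,1)[.OX/XXX/O.O]-1 (2,1)[.OX/X.X/OXO]+1*
p2 O@[.OX/X.X/OXO] terminal -1; root [.OX/X.X/O.O] d7

X winning at [.OX/X.X/O.O]: True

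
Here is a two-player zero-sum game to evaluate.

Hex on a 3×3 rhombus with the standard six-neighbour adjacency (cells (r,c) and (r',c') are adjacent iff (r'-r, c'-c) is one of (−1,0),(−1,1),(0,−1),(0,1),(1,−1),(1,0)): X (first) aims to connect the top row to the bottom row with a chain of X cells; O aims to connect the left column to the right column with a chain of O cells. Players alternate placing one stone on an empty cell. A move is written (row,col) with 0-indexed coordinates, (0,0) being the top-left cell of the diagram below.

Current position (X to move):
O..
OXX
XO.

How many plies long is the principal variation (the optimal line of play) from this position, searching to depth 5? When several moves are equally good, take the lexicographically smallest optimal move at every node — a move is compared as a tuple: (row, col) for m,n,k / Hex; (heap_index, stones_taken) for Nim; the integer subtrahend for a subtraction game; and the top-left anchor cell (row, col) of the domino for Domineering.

p1 X@[O../OXX/XO.]: (0,1)[OX./OXX/XO.]+1* (0,2)[O.X/OXX/XO.]+1 (2,2)[O../OXX/XOX]+1
p2 O@[OX./OXX/XO.] terminal -1; root [O../OXX/XO.] d5

PV length from [O../OXX/XO.]: 1 ply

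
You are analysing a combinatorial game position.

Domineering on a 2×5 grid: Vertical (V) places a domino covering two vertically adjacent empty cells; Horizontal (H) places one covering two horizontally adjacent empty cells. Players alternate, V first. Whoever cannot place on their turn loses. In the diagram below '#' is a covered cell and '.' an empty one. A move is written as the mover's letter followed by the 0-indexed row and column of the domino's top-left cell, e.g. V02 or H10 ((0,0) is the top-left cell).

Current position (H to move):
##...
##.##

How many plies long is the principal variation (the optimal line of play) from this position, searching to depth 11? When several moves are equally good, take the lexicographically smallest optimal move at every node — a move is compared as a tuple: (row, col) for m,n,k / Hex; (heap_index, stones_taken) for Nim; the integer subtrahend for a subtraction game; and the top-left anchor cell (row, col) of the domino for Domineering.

PV length from [##.../##.##]: 1 ply

ply 1, H at ##.../##.## | H02=+1→####./##.##*; H03=-1→##.##/##.##
ply 2: ####./##.## is terminal -1 (V); from ##.../##.## depth 11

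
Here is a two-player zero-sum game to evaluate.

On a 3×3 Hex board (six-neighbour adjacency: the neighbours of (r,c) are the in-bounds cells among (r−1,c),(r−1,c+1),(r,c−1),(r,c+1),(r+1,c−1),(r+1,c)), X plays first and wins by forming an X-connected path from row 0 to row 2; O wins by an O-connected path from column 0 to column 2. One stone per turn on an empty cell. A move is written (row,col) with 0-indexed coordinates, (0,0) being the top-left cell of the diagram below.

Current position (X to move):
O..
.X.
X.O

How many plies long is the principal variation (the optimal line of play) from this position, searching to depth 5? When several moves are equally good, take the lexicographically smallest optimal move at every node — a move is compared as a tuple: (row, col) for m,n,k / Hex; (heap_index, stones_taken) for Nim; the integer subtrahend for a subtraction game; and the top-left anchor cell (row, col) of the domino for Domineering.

ply 1, X at O../.X./X.O | (0,1)=+1→OX./.X./X.O*; (0,2)=+1→O.X/.X./X.O; (1,0)=+1→O../XX./X.O; (1,2)=+1→O../.XX/X.O; (2,1)=+1→O../.X./XXO
ply 2: OX./.X./X.O is terminal -1 (O); from O../.X./X.O depth 5

PV length from [O../.X./X.O]: 1 ply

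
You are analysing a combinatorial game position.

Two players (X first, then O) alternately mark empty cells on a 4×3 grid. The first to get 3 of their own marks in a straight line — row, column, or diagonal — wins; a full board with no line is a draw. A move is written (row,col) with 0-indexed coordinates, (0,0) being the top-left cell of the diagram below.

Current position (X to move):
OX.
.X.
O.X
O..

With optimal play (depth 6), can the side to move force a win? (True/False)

ply 1, X at OX./.X./O.X/O.. | (0,2)=-1→OXX/.X./O.X/O..; (1,0)=+1→OX./XX./O.X/O..*; (1,2)=-1→OX./.XX/O.X/O..; (2,1)=+1→OX./.X./OXX/O..; (3,1)=-1→OX./.X./O.X/OX.; (3,2)=-1→OX./.X./O.X/O.X
ply 2, O at OX./XX./O.X/O.. | (0,2)=-1→OXO/XX./O.X/O..*; (1,2)=-1→OX./XXO/O.X/O..; (2,1)=-1→OX./XX./OOX/O..; (3,1)=-1→OX./XX./O.X/OO.; (3,2)=-1→OX./XX./O.X/O.O
ply 3, X at OXO/XX./O.X/O.. | (1,2)=+1→OXO/XXX/O.X/O..*; (2,1)=+1→OXO/XX./OXX/O..; (3,1)=+1→OXO/XX./O.X/OX.; (3,2)=+1→OXO/XX./O.X/O.X
ply 4: OXO/XXX/O.X/O.. is terminal -1 (O); from OX./.X./O.X/O.. depth 6

X winning at [OX./.X./O.X/O..]: True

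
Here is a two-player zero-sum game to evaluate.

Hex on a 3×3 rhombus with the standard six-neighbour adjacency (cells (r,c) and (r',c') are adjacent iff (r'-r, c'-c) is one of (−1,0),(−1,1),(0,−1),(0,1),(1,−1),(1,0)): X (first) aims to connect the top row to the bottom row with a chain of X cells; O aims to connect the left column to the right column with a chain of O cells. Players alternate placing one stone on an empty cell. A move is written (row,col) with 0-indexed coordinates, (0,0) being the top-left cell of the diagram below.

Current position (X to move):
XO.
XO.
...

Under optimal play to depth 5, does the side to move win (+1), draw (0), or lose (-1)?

p1 X@[XO./XO./...]: (0,2)[XOX/XO./...]+1* (1,2)[XO./XOX/...]+1 (2,0)[XO./XO./X..]+1 (2,1)[XO./XO./.X.]-1 (2,2)[XO./XO./..X]-1
p2 O@[XOX/XO./...]: (1,2)[XOX/XOO/...]-1* (2,0)[XOX/XO./O..]-1 (2,1)[XOX/XO./.O.]-1 (2,2)[XOX/XO./..O]-1
p3 X@[XOX/XOO/...]: (2,0)[XOX/XOO/X..]+1* (2,1)[XOX/XOO/.X.]-1 (2,2)[XOX/XOO/..X]-1
p4 O@[XOX/XOO/X..] terminal -1; root [XO./XO./...] d5

value(XO./XO./..., X) = +1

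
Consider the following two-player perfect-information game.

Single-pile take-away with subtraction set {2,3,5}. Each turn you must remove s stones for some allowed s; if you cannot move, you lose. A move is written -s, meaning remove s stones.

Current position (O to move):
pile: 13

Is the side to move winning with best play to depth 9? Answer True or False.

O winning at [13]: True

ply 1, O at 13 | -2=-1→11; -3=-1→10; -5=+1→8*
ply 2, X at 8 | -2=-1→6*; -3=-1→5; -5=-1→3
ply 3, O at 6 | -2=-1→4; -3=-1→3; -5=+1→1*
ply 4: 1 is terminal -1 (X); from 13 depth 9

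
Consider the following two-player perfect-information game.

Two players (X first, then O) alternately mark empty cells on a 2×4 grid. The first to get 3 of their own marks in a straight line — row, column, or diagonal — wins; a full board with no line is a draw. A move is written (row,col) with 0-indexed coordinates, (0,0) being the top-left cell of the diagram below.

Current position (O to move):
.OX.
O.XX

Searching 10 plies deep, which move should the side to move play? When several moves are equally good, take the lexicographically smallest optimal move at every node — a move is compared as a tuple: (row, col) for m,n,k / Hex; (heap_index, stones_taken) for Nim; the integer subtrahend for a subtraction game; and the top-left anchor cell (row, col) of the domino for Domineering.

O's best at [.OX./O.XX]: (1,1)

p1 O@[.OX./O.XX]: (0,0)[OOX./O.XX]-1 (0,3)[.OXO/O.XX]-1 (1,1)[.OX./OOXX]+0*
p2 X@[.OX./OOXX]: (0,0)[XOX./OOXX]+0* (0,3)[.OXX/OOXX]+0
p3 O@[XOX./OOXX]: (0,3)[XOXO/OOXX]+0*
p4 X@[XOXO/OOXX] terminal +0; root [.OX./O.XX] d10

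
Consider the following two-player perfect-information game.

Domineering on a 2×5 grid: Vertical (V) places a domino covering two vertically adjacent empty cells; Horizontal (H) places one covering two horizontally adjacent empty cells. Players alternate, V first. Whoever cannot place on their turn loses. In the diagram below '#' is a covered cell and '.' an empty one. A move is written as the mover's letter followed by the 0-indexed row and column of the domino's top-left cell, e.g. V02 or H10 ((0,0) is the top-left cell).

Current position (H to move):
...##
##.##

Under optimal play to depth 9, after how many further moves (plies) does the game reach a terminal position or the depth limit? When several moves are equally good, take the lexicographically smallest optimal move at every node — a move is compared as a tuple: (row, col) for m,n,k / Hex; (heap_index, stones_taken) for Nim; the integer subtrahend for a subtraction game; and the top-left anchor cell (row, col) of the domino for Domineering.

p1 H@[...##/##.##]: H00[##.##/##.##]-1 H01[.####/##.##]+1*
p2 V@[.####/##.##] terminal -1; root [...##/##.##] d9

PV length from [...##/##.##]: 1 ply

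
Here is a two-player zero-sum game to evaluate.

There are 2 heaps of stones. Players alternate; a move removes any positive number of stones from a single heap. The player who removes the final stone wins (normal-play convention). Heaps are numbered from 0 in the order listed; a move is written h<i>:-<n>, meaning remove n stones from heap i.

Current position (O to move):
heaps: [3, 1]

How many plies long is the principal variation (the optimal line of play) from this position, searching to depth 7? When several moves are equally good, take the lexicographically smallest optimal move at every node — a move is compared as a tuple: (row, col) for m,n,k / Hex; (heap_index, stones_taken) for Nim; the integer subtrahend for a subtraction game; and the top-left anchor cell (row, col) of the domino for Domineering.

PV length from [(3,1)]: 3 plies

[(3,1)] O move#1: h0:-1:-1/(2,1), h0:-2:+1/(1,1)*, h0:-3:-1/(0,1), h1:-1:-1/(3,0)
[(1,1)] X move#2: h0:-1:-1/(0,1)*, h1:-1:-1/(1,0)
[(0,1)] O move#3: h1:-1:+1/(0,0)*
[(0,0)] end (terminal -1, X#4); searched (3,1) to 7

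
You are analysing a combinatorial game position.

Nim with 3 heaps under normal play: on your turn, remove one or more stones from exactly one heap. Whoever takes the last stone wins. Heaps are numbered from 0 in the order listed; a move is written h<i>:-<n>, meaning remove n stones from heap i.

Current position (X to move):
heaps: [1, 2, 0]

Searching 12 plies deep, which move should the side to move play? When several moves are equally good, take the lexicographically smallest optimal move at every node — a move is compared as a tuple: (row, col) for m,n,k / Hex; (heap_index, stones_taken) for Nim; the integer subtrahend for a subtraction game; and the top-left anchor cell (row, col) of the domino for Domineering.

X's best at [(1,2,0)]: h1:-1

[(1,2,0)] X move#1: h0:-1:-1/(0,2,0), h1:-1:+1/(1,1,0)*, h1:-2:-1/(1,0,0)
[(1,1,0)] O move#2: h0:-1:-1/(0,1,0)*, h1:-1:-1/(1,0,0)
[(0,1,0)] X move#3: h1:-1:+1/(0,0,0)*
[(0,0,0)] end (terminal -1, O#4); searched (1,2,0) to 12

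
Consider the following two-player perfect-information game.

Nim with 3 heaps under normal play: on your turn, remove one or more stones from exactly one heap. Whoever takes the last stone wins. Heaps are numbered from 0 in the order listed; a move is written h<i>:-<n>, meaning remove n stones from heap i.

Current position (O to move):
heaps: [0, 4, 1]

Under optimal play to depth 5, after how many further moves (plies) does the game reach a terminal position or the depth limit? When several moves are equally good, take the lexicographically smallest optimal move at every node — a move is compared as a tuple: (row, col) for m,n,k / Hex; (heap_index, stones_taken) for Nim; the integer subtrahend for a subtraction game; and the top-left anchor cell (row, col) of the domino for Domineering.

PV length from [(0,4,1)]: 3 plies

ply 1, O at (0,4,1) | h1:-1=-1→(0,3,1); h1:-2=-1→(0,2,1); h1:-3=+1→(0,1,1)*; h1:-4=-1→(0,0,1); h2:-1=-1→(0,4,0)
ply 2, X at (0,1,1) | h1:-1=-1→(0,0,1)*; h2:-1=-1→(0,1,0)
ply 3, O at (0,0,1) | h2:-1=+1→(0,0,0)*
ply 4: (0,0,0) is terminal -1 (X); from (0,4,1) depth 5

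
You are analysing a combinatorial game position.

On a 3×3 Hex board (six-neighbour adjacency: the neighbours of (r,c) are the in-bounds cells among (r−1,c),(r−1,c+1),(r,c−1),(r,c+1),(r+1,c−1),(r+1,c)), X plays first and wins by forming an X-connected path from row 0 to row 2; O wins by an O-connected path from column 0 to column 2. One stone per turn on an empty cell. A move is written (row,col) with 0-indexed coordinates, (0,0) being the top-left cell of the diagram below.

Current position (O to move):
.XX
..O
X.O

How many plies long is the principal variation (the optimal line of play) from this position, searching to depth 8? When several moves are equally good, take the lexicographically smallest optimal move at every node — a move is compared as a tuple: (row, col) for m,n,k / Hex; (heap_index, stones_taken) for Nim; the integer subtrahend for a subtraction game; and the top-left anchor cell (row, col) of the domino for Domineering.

ply 1, O at .XX/..O/X.O | (0,0)=-1→OXX/..O/X.O*; (1,0)=-1→.XX/O.O/X.O; (1,1)=-1→.XX/.OO/X.O; (2,1)=-1→.XX/..O/XOO
ply 2, X at OXX/..O/X.O | (1,0)=+1→OXX/X.O/X.O*; (1,1)=+1→OXX/.XO/X.O; (2,1)=+1→OXX/..O/XXO
ply 3: OXX/X.O/X.O is terminal -1 (O); from .XX/..O/X.O depth 8

PV length from [.XX/..O/X.O]: 2 plies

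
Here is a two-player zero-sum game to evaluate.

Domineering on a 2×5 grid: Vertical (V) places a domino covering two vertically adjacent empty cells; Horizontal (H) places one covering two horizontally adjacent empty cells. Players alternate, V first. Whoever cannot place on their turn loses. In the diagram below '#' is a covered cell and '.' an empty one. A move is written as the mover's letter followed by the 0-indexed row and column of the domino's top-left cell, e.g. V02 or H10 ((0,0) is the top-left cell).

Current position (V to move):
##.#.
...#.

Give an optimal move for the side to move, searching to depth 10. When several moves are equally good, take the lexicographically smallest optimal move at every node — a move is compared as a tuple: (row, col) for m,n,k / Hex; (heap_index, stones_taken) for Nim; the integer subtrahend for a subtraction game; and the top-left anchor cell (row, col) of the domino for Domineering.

V's best at [##.#./...#.]: V02

[##.#./...#.] V move#1: V02:+1/####./..##.*, V04:-1/##.##/...##
[####./..##.] H move#2: H10:-1/####./####.*
[####./####.] V move#3: V04:+1/#####/#####*
[#####/#####] end (terminal -1, H#4); searched ##.#./...#. to 10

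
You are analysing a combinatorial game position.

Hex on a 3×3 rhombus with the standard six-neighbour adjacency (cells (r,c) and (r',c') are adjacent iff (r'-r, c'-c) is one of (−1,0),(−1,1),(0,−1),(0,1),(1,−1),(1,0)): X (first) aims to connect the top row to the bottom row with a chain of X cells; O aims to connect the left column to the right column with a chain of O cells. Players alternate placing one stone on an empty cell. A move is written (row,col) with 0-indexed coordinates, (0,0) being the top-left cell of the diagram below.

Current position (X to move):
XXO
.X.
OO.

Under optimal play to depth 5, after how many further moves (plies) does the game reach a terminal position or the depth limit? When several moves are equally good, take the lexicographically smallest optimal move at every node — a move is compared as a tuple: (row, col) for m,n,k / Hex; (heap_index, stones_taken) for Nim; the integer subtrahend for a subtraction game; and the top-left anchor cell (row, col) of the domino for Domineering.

PV length from [XXO/.X./OO.]: 2 plies

p1 X@[XXO/.X./OO.]: (1,0)[XXO/XX./OO.]-1* (1,2)[XXO/.XX/OO.]-1 (2,2)[XXO/.X./OOX]-1
p2 O@[XXO/XX./OO.]: (1,2)[XXO/XXO/OO.]+1* (2,2)[XXO/XX./OOO]+1
p3 X@[XXO/XXO/OO.] terminal -1; root [XXO/.X./OO.] d5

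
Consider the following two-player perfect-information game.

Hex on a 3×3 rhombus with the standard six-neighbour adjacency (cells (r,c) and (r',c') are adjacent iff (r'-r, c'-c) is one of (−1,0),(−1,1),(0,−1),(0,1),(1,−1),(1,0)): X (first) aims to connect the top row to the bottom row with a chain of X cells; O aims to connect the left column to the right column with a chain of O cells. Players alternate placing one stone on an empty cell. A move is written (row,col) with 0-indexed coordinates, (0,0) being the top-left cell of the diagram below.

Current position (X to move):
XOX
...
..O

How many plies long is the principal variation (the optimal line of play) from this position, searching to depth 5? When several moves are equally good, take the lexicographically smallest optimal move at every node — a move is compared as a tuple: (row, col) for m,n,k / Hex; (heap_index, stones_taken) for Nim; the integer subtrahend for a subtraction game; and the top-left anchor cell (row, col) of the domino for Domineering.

PV length from [XOX/.../..O]: 5 plies

ply 1, X at XOX/.../..O | (1,0)=+1→XOX/X../..O*; (1,1)=+1→XOX/.X./..O; (1,2)=+1→XOX/..X/..O; (2,0)=+1→XOX/.../X.O; (2,1)=+1→XOX/.../.XO
ply 2, O at XOX/X../..O | (1,1)=-1→XOX/XO./..O*; (1,2)=-1→XOX/X.O/..O; (2,0)=-1→XOX/X../O.O; (2,1)=-1→XOX/X../.OO
ply 3, X at XOX/XO./..O | (1,2)=+1→XOX/XOX/..O*; (2,0)=+1→XOX/XO./X.O; (2,1)=+1→XOX/XO./.XO
ply 4, O at XOX/XOX/..O | (2,0)=-1→XOX/XOX/O.O*; (2,1)=-1→XOX/XOX/.OO
ply 5, X at XOX/XOX/O.O | (2,1)=+1→XOX/XOX/OXO*
ply 6: XOX/XOX/OXO is terminal -1 (O); from XOX/.../..O depth 5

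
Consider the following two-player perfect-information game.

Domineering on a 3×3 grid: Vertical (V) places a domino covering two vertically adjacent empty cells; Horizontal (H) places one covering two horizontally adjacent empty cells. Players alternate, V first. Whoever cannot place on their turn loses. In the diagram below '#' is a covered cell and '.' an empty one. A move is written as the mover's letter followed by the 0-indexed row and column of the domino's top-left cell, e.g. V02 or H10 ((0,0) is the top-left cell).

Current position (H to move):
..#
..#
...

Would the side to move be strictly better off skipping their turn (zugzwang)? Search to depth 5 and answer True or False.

p1 H@[..#/..#/...]: H00[###/..#/...]-1 H10[..#/###/...]+1* H20[..#/..#/##.]-1 H21[..#/..#/.##]-1
p2 V@[..#/###/...] terminal -1; root [..#/..#/...] d5
pass branch (V moves first from the same position):
  | p1 V@[..#/..#/...]: V00[#.#/#.#/...]+1* V01[.##/.##/...]+1 V10[..#/#.#/#..]+1 V11[..#/.##/.#.]+1
  | p2 H@[#.#/#.#/...]: H20[#.#/#.#/##.]-1* H21[#.#/#.#/.##]-1
  | p3 V@[#.#/#.#/##.]: V01[###/###/##.]+1*
  | p4 H@[###/###/##.] terminal -1; root [..#/..#/...] d5
H moving scores +1; H passing scores -1

zugzwang(..#/..#/..., H) = False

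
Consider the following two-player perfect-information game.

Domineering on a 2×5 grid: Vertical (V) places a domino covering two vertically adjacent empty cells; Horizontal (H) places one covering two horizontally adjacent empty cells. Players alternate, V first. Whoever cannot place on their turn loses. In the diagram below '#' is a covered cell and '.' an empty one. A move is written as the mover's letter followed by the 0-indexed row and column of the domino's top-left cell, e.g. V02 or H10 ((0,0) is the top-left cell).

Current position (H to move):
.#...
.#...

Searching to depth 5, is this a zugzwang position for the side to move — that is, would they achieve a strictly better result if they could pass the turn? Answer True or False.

zugzwang(.#.../.#..., H) = False

[.#.../.#...] H move#1: H02:-1/.###./.#...*, H03:-1/.#.##/.#..., H12:-1/.#.../.###., H13:-1/.#.../.#.##
[.###./.#...] V move#2: V00:-1/####./##..., V04:+1/.####/.#..#*
[.####/.#..#] H move#3: H12:-1/.####/.####*
[.####/.####] V move#4: V00:+1/#####/#####*
[#####/#####] end (terminal -1, H#5); searched .#.../.#... to 5
pass branch (V moves first from the same position):
  | [.#.../.#...] V move#1: V00:-1/##.../##..., V02:-1/.##../.##.., V03:+1/.#.#./.#.#.*, V04:-1/.#..#/.#..#
  | [.#.#./.#.#.] end (terminal -1, H#2); searched .#.../.#... to 5
H moving scores -1; H passing scores -1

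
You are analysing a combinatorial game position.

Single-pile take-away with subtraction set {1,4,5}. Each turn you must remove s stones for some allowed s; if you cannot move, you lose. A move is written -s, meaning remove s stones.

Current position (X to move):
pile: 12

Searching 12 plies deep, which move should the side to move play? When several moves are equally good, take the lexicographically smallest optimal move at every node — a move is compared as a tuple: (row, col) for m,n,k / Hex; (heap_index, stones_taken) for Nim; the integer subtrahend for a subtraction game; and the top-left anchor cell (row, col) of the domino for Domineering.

X's best at [12]: -4

ply 1, X at 12 | -1=-1→11; -4=+1→8*; -5=-1→7
ply 2, O at 8 | -1=-1→7*; -4=-1→4; -5=-1→3
ply 3, X at 7 | -1=-1→6; -4=-1→3; -5=+1→2*
ply 4, O at 2 | -1=-1→1*
ply 5, X at 1 | -1=+1→0*
ply 6: 0 is terminal -1 (O); from 12 depth 12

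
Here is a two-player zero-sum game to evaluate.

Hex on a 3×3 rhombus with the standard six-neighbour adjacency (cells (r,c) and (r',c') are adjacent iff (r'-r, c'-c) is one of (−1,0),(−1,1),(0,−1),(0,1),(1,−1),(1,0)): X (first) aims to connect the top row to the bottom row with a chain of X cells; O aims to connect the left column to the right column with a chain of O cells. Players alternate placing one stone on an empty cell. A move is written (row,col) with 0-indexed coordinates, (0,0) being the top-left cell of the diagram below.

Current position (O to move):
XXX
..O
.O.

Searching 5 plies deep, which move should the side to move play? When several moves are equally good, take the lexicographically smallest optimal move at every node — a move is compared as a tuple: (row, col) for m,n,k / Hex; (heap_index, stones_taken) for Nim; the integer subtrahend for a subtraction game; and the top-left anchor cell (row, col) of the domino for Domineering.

O's best at [XXX/..O/.O.]: (1,0)

[XXX/..O/.O.] O move#1: (1,0):+1/XXX/O.O/.O.*, (1,1):+1/XXX/.OO/.O., (2,0):+1/XXX/..O/OO., (2,2):-1/XXX/..O/.OO
[XXX/O.O/.O.] X move#2: (1,1):-1/XXX/OXO/.O.*, (2,0):-1/XXX/O.O/XO., (2,2):-1/XXX/O.O/.OX
[XXX/OXO/.O.] O move#3: (2,0):+1/XXX/OXO/OO.*, (2,2):-1/XXX/OXO/.OO
[XXX/OXO/OO.] end (terminal -1, X#4); searched XXX/..O/.O. to 5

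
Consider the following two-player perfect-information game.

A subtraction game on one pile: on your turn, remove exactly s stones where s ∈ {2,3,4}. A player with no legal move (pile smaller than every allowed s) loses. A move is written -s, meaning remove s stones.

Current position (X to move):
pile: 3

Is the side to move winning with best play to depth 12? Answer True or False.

X winning at [3]: True

ply 1, X at 3 | -2=+1→1*; -3=+1→0
ply 2: 1 is terminal -1 (O); from 3 depth 12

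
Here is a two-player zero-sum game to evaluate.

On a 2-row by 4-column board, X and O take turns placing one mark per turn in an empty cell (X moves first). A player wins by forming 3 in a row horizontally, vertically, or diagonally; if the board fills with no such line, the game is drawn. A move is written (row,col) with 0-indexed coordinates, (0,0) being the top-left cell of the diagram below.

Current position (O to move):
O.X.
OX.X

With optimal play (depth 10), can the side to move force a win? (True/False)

O winning at [O.X./OX.X]: False

ply 1, O at O.X./OX.X | (0,1)=-1→OOX./OX.X; (0,3)=-1→O.XO/OX.X; (1,2)=+0→O.X./OXOX*
ply 2, X at O.X./OXOX | (0,1)=+0→OXX./OXOX*; (0,3)=+0→O.XX/OXOX
ply 3, O at OXX./OXOX | (0,3)=+0→OXXO/OXOX*
ply 4: OXXO/OXOX is terminal +0 (X); from O.X./OX.X depth 10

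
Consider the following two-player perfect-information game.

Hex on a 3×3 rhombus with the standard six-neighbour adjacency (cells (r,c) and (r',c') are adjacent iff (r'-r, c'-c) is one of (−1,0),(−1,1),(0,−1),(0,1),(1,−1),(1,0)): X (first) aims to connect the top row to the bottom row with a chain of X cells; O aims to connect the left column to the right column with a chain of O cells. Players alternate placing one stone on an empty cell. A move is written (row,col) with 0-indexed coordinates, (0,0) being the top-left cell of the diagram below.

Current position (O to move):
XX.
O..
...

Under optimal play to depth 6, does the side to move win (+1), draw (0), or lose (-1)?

[XX./O../...] O move#1: (0,2):-1/XXO/O../..., (1,1):+1/XX./OO./...*, (1,2):-1/XX./O.O/..., (2,0):-1/XX./O../O.., (2,1):+1/XX./O../.O., (2,2):-1/XX./O../..O
[XX./OO./...] X move#2: (0,2):-1/XXX/OO./...*, (1,2):-1/XX./OOX/..., (2,0):-1/XX./OO./X.., (2,1):-1/XX./OO./.X., (2,2):-1/XX./OO./..X
[XXX/OO./...] O move#3: (1,2):+1/XXX/OOO/...*, (2,0):-1/XXX/OO./O.., (2,1):+1/XXX/OO./.O., (2,2):+1/XXX/OO./..O
[XXX/OOO/...] end (terminal -1, X#4); searched XX./O../... to 6

value(XX./O../..., O) = +1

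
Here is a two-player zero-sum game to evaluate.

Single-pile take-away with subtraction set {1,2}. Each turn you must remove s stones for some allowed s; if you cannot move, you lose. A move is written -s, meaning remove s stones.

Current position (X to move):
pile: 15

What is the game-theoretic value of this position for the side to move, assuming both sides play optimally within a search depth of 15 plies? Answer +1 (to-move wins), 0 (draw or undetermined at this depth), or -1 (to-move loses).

value(15, X) = -1

p1 X@[15]: -1[14]-1* -2[13]-1
p2 O@[14]: -1[13]-1 -2[12]+1*
p3 X@[12]: -1[11]-1* -2[10]-1
p4 O@[11]: -1[10]-1 -2[9]+1*
p5 X@[9]: -1[8]-1* -2[7]-1
p6 O@[8]: -1[7]-1 -2[6]+1*
p7 X@[6]: -1[5]-1* -2[4]-1
p8 O@[5]: -1[4]-1 -2[3]+1*
p9 X@[3]: -1[2]-1* -2[1]-1
p10 O@[2]: -1[1]-1 -2[0]+1*
p11 X@[0] terminal -1; root [15] d15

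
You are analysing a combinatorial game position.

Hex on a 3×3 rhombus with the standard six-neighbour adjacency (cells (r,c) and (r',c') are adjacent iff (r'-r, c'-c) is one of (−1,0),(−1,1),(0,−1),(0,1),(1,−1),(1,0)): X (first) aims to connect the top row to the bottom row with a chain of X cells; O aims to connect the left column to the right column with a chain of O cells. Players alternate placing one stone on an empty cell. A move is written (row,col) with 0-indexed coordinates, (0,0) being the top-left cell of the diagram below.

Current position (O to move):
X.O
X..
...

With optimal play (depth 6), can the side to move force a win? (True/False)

O winning at [X.O/X../...]: True

[X.O/X../...] O move#1: (0,1):-1/XOO/X../..., (1,1):-1/X.O/XO./..., (1,2):-1/X.O/X.O/..., (2,0):+1/X.O/X../O..*, (2,1):-1/X.O/X../.O., (2,2):-1/X.O/X../..O
[X.O/X../O..] X move#2: (0,1):-1/XXO/X../O..*, (1,1):-1/X.O/XX./O.., (1,2):-1/X.O/X.X/O.., (2,1):-1/X.O/X../OX., (2,2):-1/X.O/X../O.X
[XXO/X../O..] O move#3: (1,1):+1/XXO/XO./O..*, (1,2):+1/XXO/X.O/O.., (2,1):+1/XXO/X../OO., (2,2):+1/XXO/X../O.O
[XXO/XO./O..] end (terminal -1, X#4); searched X.O/X../... to 6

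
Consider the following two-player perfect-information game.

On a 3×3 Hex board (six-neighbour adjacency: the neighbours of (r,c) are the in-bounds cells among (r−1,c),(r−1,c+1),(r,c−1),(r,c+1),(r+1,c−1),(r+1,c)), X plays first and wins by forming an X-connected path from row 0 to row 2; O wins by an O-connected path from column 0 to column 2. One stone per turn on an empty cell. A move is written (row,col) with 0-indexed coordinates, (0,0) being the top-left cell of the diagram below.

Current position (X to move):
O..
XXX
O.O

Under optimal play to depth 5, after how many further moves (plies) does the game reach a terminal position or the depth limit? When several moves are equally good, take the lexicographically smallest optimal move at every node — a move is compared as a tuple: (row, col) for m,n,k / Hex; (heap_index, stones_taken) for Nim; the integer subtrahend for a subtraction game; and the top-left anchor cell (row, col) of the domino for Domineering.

PV length from [O../XXX/O.O]: 3 plies

[O../XXX/O.O] X move#1: (0,1):-1/OX./XXX/O.O, (0,2):-1/O.X/XXX/O.O, (2,1):+1/O../XXX/OXO*
[O../XXX/OXO] O move#2: (0,1):-1/OO./XXX/OXO*, (0,2):-1/O.O/XXX/OXO
[OO./XXX/OXO] X move#3: (0,2):+1/OOX/XXX/OXO*
[OOX/XXX/OXO] end (terminal -1, O#4); searched O../XXX/O.O to 5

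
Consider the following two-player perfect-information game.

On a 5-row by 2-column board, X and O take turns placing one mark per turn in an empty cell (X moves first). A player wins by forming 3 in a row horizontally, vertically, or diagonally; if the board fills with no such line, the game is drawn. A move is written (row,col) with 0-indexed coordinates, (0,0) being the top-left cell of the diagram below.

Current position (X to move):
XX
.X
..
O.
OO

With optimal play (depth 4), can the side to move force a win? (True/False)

X winning at [XX/.X/../O./OO]: True

p1 X@[XX/.X/../O./OO]: (1,0)[XX/XX/../O./OO]-1 (2,0)[XX/.X/X./O./OO]+1* (2,1)[XX/.X/.X/O./OO]+1 (3,1)[XX/.X/../OX/OO]-1
p2 O@[XX/.X/X./O./OO]: (1,0)[XX/OX/X./O./OO]-1* (2,1)[XX/.X/XO/O./OO]-1 (3,1)[XX/.X/X./OO/OO]-1
p3 X@[XX/OX/X./O./OO]: (2,1)[XX/OX/XX/O./OO]+1* (3,1)[XX/OX/X./OX/OO]+0
p4 O@[XX/OX/XX/O./OO] terminal -1; root [XX/.X/../O./OO] d4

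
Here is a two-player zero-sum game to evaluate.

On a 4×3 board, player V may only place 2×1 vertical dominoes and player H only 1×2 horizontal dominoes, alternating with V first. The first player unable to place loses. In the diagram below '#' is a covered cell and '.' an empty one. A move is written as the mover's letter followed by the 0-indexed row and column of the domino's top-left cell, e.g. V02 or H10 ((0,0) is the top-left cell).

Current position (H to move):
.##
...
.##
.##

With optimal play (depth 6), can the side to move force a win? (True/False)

H winning at [.##/.../.##/.##]: False

[.##/.../.##/.##] H move#1: H10:-1/.##/##./.##/.##*, H11:-1/.##/.##/.##/.##
[.##/##./.##/.##] V move#2: V20:+1/.##/##./###/###*
[.##/##./###/###] end (terminal -1, H#3); searched .##/.../.##/.## to 6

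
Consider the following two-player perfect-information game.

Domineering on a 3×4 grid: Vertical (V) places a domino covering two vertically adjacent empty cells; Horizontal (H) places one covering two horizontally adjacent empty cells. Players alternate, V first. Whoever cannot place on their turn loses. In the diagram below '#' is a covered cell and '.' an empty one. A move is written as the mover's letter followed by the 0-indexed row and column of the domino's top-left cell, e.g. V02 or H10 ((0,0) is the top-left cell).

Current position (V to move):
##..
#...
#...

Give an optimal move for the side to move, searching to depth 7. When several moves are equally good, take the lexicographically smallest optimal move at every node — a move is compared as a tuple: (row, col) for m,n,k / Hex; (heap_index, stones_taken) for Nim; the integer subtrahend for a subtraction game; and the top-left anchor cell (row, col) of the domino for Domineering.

V's best at [##../#.../#...]: V02

p1 V@[##../#.../#...]: V02[###./#.#./#...]+1* V03[##.#/#..#/#...]-1 V11[##../##../##..]-1 V12[##../#.#./#.#.]+1 V13[##../#..#/#..#]-1
p2 H@[###./#.#./#...]: H21[###./#.#./###.]-1* H22[###./#.#./#.##]-1
p3 V@[###./#.#./###.]: V03[####/#.##/###.]+1* V13[###./#.##/####]+1
p4 H@[####/#.##/###.] terminal -1; root [##../#.../#...] d7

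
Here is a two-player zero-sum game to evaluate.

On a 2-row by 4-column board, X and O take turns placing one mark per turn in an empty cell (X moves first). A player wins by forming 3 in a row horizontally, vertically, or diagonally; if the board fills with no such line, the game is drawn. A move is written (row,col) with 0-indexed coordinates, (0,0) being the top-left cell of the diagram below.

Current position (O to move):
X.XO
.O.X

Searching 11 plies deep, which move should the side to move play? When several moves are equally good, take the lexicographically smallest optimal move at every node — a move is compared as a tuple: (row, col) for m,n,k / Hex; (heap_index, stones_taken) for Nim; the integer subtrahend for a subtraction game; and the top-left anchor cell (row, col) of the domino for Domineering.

p1 O@[X.XO/.O.X]: (0,1)[XOXO/.O.X]+0* (1,0)[X.XO/OO.X]-1 (1,2)[X.XO/.OOX]-1
p2 X@[XOXO/.O.X]: (1,0)[XOXO/XO.X]+0* (1,2)[XOXO/.OXX]+0
p3 O@[XOXO/XO.X]: (1,2)[XOXO/XOOX]+0*
p4 X@[XOXO/XOOX] terminal +0; root [X.XO/.O.X] d11

O's best at [X.XO/.O.X]: (0,1)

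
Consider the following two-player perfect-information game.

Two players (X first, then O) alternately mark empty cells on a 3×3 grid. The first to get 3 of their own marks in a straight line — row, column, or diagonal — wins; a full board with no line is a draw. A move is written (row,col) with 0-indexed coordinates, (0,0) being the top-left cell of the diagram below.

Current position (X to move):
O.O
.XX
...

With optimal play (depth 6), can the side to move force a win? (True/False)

p1 X@[O.O/.XX/...]: (0,1)[OXO/.XX/...]+1* (1,0)[O.O/XXX/...]+1 (2,0)[O.O/.XX/X..]-1 (2,1)[O.O/.XX/.X.]-1 (2,2)[O.O/.XX/..X]-1
p2 O@[OXO/.XX/...]: (1,0)[OXO/OXX/...]-1* (2,0)[OXO/.XX/O..]-1 (2,1)[OXO/.XX/.O.]-1 (2,2)[OXO/.XX/..O]-1
p3 X@[OXO/OXX/...]: (2,0)[OXO/OXX/X..]+0 (2,1)[OXO/OXX/.X.]+1* (2,2)[OXO/OXX/..X]-1
p4 O@[OXO/OXX/.X.] terminal -1; root [O.O/.XX/...] d6

X winning at [O.O/.XX/...]: True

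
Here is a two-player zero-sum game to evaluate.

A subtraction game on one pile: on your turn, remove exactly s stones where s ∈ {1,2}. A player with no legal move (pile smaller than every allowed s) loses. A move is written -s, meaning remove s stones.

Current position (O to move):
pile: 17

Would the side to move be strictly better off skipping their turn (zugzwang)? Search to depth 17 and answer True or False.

zugzwang(17, O) = False

[17] O move#1: -1:-1/16, -2:+1/15*
[15] X move#2: -1:-1/14*, -2:-1/13
[14] O move#3: -1:-1/13, -2:+1/12*
[12] X move#4: -1:-1/11*, -2:-1/10
[11] O move#5: -1:-1/10, -2:+1/9*
[9] X move#6: -1:-1/8*, -2:-1/7
[8] O move#7: -1:-1/7, -2:+1/6*
[6] X move#8: -1:-1/5*, -2:-1/4
[5] O move#9: -1:-1/4, -2:+1/3*
[3] X move#10: -1:-1/2*, -2:-1/1
[2] O move#11: -1:-1/1, -2:+1/0*
[0] end (terminal -1, X#12); searched 17 to 17
if O skipped the turn, X would face:
~ [17] X move#1: -1:-1/16, -2:+1/15*
~ [15] O move#2: -1:-1/14*, -2:-1/13
~ [14] X move#3: -1:-1/13, -2:+1/12*
~ [12] O move#4: -1:-1/11*, -2:-1/10
~ [11] X move#5: -1:-1/10, -2:+1/9*
~ [9] O move#6: -1:-1/8*, -2:-1/7
~ [8] X move#7: -1:-1/7, -2:+1/6*
~ [6] O move#8: -1:-1/5*, -2:-1/4
~ [5] X move#9: -1:-1/4, -2:+1/3*
~ [3] O move#10: -1:-1/2*, -2:-1/1
~ [2] X move#11: -1:-1/1, -2:+1/0*
~ [0] end (terminal -1, O#12); searched 17 to 17
compare (O): move=+1 vs pass=-1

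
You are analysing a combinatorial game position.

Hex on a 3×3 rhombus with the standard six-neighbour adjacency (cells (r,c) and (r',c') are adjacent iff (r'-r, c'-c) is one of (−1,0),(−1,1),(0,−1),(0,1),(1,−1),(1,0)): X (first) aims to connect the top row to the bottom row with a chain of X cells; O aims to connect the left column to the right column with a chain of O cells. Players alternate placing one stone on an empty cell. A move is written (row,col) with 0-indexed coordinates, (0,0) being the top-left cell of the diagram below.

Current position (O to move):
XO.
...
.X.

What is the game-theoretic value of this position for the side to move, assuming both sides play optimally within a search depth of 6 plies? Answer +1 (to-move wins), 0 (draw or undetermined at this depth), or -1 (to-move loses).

value(XO./.../.X., O) = +1

p1 O@[XO./.../.X.]: (0,2)[XOO/.../.X.]-1 (1,0)[XO./O../.X.]-1 (1,1)[XO./.O./.X.]+1* (1,2)[XO./..O/.X.]-1 (2,0)[XO./.../OX.]-1 (2,2)[XO./.../.XO]-1
p2 X@[XO./.O./.X.]: (0,2)[XOX/.O./.X.]-1* (1,0)[XO./XO./.X.]-1 (1,2)[XO./.OX/.X.]-1 (2,0)[XO./.O./XX.]-1 (2,2)[XO./.O./.XX]-1
p3 O@[XOX/.O./.X.]: (1,0)[XOX/OO./.X.]-1 (1,2)[XOX/.OO/.X.]+1* (2,0)[XOX/.O./OX.]-1 (2,2)[XOX/.O./.XO]-1
p4 X@[XOX/.OO/.X.]: (1,0)[XOX/XOO/.X.]-1* (2,0)[XOX/.OO/XX.]-1 (2,2)[XOX/.OO/.XX]-1
p5 O@[XOX/XOO/.X.]: (2,0)[XOX/XOO/OX.]+1* (2,2)[XOX/XOO/.XO]-1
p6 X@[XOX/XOO/OX.] terminal -1; root [XO./.../.X.] d6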